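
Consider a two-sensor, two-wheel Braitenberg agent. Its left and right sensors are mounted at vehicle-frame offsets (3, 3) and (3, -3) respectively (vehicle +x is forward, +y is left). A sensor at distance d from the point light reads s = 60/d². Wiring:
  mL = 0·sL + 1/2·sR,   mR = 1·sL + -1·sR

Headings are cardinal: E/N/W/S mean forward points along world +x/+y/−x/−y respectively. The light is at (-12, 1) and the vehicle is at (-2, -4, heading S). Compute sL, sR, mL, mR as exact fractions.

left sensor world pos  = (1, -7); dL² = 233
right sensor world pos = (-5, -7); dR² = 113
sL = 60/233 = 60/233
sR = 60/113 = 60/113
mL = 0·sL + 1/2·sR = 30/113
mR = 1·sL + -1·sR = -7200/26329

60/233 60/113 30/113 -7200/26329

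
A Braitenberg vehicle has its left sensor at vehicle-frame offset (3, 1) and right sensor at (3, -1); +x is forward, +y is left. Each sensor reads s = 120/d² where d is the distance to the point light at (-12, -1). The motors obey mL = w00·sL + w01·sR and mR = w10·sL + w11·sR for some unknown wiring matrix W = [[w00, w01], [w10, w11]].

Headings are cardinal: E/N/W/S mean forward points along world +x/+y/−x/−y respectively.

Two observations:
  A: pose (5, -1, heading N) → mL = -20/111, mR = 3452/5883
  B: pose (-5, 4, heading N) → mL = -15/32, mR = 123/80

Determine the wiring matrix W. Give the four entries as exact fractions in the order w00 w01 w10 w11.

obs A: pose=(5,-1,N) → sL=24/53, sR=40/111, mL=-20/111, mR=3452/5883
obs B: pose=(-5,4,N) → sL=6/5, sR=15/16, mL=-15/32, mR=123/80
sensor matrix S = [[24/53, 40/111], [6/5, 15/16]]; det S = -31/3922
solve [mL_A; mL_B] = S·[w00; w01] and [mR_A; mR_B] = S·[w10; w11]:
  w00 = 0, w01 = -1/2, w10 = 1/2, w11 = 1

0 -1/2 1/2 1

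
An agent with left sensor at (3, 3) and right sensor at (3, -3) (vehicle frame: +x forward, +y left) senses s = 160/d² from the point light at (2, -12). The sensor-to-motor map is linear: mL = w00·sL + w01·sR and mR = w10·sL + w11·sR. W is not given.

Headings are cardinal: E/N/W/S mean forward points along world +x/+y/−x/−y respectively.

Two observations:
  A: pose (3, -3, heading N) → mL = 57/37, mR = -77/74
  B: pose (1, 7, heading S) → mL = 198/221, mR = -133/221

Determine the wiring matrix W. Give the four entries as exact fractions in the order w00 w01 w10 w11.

obs A: pose=(3,-3,N) → sL=40/37, sR=1, mL=57/37, mR=-77/74
obs B: pose=(1,7,S) → sL=8/13, sR=10/17, mL=198/221, mR=-133/221
sensor matrix S = [[40/37, 1], [8/13, 10/17]]; det S = 168/8177
solve [mL_A; mL_B] = S·[w00; w01] and [mR_A; mR_B] = S·[w10; w11]:
  w00 = 1/2, w01 = 1, w10 = -1/2, w11 = -1/2

1/2 1 -1/2 -1/2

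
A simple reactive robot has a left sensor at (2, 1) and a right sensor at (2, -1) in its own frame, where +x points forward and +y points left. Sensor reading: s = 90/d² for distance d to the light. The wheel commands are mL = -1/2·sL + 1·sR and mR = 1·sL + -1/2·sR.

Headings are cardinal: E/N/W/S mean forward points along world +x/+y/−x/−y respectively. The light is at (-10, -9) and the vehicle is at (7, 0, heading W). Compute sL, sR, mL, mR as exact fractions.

90/289 18/65 2277/18785 3249/18785

left sensor world pos  = (5, -1); dL² = 289
right sensor world pos = (5, 1); dR² = 325
sL = 90/289 = 90/289
sR = 90/325 = 18/65
mL = -1/2·sL + 1·sR = 2277/18785
mR = 1·sL + -1/2·sR = 3249/18785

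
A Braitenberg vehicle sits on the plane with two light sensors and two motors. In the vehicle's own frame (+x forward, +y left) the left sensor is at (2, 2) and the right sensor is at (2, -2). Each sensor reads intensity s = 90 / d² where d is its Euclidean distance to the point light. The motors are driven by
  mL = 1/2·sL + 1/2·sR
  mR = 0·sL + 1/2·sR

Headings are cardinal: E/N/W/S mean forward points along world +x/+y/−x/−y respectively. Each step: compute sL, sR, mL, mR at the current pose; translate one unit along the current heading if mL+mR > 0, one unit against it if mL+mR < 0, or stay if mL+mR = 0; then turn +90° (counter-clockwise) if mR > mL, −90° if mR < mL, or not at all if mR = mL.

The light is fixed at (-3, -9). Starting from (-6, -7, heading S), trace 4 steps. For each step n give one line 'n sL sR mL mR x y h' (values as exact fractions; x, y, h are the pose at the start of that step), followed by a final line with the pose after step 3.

n=0: pose=(-6,-7,S); sL=90, sR=18/5; mL=234/5, mR=9/5; mL+mR=243/5 → advance +1; mR−mL=-45 → turn -1·90°
n=1: pose=(-6,-8,W); sL=45/13, sR=45/17; mL=675/221, mR=45/34; mL+mR=1935/442 → advance +1; mR−mL=-45/26 → turn -1·90°
n=2: pose=(-7,-8,N); sL=2, sR=90/13; mL=58/13, mR=45/13; mL+mR=103/13 → advance +1; mR−mL=-1 → turn -1·90°
n=3: pose=(-7,-7,E); sL=9/2, sR=45/2; mL=27/2, mR=45/4; mL+mR=99/4 → advance +1; mR−mL=-9/4 → turn -1·90°

0 90 18/5 234/5 9/5 -6 -7 S
1 45/13 45/17 675/221 45/34 -6 -8 W
2 2 90/13 58/13 45/13 -7 -8 N
3 9/2 45/2 27/2 45/4 -7 -7 E
final -6 -7 S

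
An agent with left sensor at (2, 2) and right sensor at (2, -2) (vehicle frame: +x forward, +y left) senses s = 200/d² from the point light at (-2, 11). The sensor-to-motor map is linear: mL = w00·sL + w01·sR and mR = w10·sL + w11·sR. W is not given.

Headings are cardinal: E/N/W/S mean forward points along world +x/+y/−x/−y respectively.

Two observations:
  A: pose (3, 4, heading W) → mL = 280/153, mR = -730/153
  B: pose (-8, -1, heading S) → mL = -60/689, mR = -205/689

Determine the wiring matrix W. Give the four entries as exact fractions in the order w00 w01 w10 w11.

obs A: pose=(3,4,W) → sL=20/9, sR=100/17, mL=280/153, mR=-730/153
obs B: pose=(-8,-1,S) → sL=50/53, sR=10/13, mL=-60/689, mR=-205/689
sensor matrix S = [[20/9, 100/17], [50/53, 10/13]]; det S = -404800/105417
solve [mL_A; mL_B] = S·[w00; w01] and [mR_A; mR_B] = S·[w10; w11]:
  w00 = -1/2, w01 = 1/2, w10 = 1/2, w11 = -1

-1/2 1/2 1/2 -1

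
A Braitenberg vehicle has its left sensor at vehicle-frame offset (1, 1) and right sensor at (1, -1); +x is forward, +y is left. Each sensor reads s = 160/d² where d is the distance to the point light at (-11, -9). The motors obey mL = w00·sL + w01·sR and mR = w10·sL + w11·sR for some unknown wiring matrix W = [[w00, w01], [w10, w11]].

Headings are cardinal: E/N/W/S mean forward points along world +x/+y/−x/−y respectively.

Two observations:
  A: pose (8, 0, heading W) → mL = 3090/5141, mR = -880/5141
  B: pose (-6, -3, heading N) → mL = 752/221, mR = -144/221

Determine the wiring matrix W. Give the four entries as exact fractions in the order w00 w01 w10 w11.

1 1/2 1/2 -1

obs A: pose=(8,0,W) → sL=40/97, sR=20/53, mL=3090/5141, mR=-880/5141
obs B: pose=(-6,-3,N) → sL=32/13, sR=32/17, mL=752/221, mR=-144/221
sensor matrix S = [[40/97, 20/53], [32/13, 32/17]]; det S = -173440/1136161
solve [mL_A; mL_B] = S·[w00; w01] and [mR_A; mR_B] = S·[w10; w11]:
  w00 = 1, w01 = 1/2, w10 = 1/2, w11 = -1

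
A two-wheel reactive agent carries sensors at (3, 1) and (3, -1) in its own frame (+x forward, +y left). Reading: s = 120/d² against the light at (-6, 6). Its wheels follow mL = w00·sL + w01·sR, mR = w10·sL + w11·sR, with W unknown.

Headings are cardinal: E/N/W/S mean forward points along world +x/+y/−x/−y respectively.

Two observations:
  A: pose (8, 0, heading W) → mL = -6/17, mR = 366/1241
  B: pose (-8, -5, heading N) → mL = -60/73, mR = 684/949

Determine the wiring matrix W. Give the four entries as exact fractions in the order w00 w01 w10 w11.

obs A: pose=(8,0,W) → sL=12/17, sR=60/73, mL=-6/17, mR=366/1241
obs B: pose=(-8,-5,N) → sL=120/73, sR=24/13, mL=-60/73, mR=684/949
sensor matrix S = [[12/17, 60/73], [120/73, 24/13]]; det S = -56448/1177709
solve [mL_A; mL_B] = S·[w00; w01] and [mR_A; mR_B] = S·[w10; w11]:
  w00 = -1/2, w01 = 0, w10 = 1, w11 = -1/2

-1/2 0 1 -1/2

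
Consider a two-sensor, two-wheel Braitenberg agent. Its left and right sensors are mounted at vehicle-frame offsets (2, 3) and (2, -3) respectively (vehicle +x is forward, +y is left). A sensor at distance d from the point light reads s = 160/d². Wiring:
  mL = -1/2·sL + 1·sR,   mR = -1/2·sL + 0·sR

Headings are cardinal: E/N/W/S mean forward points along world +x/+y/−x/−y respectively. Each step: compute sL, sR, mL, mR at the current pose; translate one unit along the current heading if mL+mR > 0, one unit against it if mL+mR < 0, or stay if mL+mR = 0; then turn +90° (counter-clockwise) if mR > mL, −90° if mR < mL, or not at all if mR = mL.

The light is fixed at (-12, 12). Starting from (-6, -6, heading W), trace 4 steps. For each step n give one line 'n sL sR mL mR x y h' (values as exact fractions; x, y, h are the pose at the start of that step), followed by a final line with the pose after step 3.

0 160/457 160/241 53840/110137 -80/457 -6 -6 W
1 8/13 1/2 5/26 -4/13 -7 -6 N
2 32/61 160/533 1232/32513 -16/61 -7 -7 E
3 16/49 80/221 2152/10829 -8/49 -8 -7 S
final -8 -8 W

n=0: pose=(-6,-6,W); sL=160/457, sR=160/241; mL=53840/110137, mR=-80/457; mL+mR=34560/110137 → advance +1; mR−mL=-160/241 → turn -1·90°
n=1: pose=(-7,-6,N); sL=8/13, sR=1/2; mL=5/26, mR=-4/13; mL+mR=-3/26 → advance -1; mR−mL=-1/2 → turn -1·90°
n=2: pose=(-7,-7,E); sL=32/61, sR=160/533; mL=1232/32513, mR=-16/61; mL+mR=-7296/32513 → advance -1; mR−mL=-160/533 → turn -1·90°
n=3: pose=(-8,-7,S); sL=16/49, sR=80/221; mL=2152/10829, mR=-8/49; mL+mR=384/10829 → advance +1; mR−mL=-80/221 → turn -1·90°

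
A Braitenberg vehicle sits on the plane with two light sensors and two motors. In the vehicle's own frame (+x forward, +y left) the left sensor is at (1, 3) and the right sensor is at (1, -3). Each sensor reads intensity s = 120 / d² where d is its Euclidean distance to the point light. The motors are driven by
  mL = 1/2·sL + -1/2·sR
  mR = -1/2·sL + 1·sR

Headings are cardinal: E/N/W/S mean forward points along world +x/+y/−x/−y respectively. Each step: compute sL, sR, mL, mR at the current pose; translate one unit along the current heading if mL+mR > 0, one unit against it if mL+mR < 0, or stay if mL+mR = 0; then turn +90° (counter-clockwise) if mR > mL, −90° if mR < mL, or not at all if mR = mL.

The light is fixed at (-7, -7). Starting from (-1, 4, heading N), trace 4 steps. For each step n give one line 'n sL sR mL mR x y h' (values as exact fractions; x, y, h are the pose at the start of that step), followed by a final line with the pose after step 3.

0 40/51 8/15 32/255 12/85 -1 4 N
1 60/53 12/25 432/1325 -114/1325 -1 5 W
2 120/173 120/233 3600/40309 6780/40309 -2 5 N
3 30/29 15/34 585/1972 -75/986 -2 6 W
final -3 6 N

n=0: pose=(-1,4,N); sL=40/51, sR=8/15; mL=32/255, mR=12/85; mL+mR=4/15 → advance +1; mR−mL=4/255 → turn +1·90°
n=1: pose=(-1,5,W); sL=60/53, sR=12/25; mL=432/1325, mR=-114/1325; mL+mR=6/25 → advance +1; mR−mL=-546/1325 → turn -1·90°
n=2: pose=(-2,5,N); sL=120/173, sR=120/233; mL=3600/40309, mR=6780/40309; mL+mR=60/233 → advance +1; mR−mL=3180/40309 → turn +1·90°
n=3: pose=(-2,6,W); sL=30/29, sR=15/34; mL=585/1972, mR=-75/986; mL+mR=15/68 → advance +1; mR−mL=-735/1972 → turn -1·90°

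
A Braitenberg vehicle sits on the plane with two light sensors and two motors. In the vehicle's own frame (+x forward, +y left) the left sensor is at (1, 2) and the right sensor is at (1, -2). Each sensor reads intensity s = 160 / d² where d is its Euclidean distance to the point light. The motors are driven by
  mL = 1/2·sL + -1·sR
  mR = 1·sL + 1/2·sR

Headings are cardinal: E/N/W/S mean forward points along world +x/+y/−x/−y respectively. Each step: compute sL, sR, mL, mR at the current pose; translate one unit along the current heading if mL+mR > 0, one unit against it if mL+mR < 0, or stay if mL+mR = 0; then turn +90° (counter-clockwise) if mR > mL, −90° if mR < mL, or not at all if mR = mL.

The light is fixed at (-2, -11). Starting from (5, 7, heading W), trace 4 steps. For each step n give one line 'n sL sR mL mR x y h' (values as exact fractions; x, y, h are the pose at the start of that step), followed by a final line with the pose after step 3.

0 40/73 40/109 -740/7957 5820/7957 5 7 W
1 160/353 32/61 -6416/21533 15408/21533 4 7 S
2 16/41 80/137 -2184/5617 3832/5617 4 6 E
3 160/349 32/81 -4688/28269 18544/28269 5 6 N
final 5 7 W

n=0: pose=(5,7,W); sL=40/73, sR=40/109; mL=-740/7957, mR=5820/7957; mL+mR=5080/7957 → advance +1; mR−mL=6560/7957 → turn +1·90°
n=1: pose=(4,7,S); sL=160/353, sR=32/61; mL=-6416/21533, mR=15408/21533; mL+mR=8992/21533 → advance +1; mR−mL=21824/21533 → turn +1·90°
n=2: pose=(4,6,E); sL=16/41, sR=80/137; mL=-2184/5617, mR=3832/5617; mL+mR=1648/5617 → advance +1; mR−mL=6016/5617 → turn +1·90°
n=3: pose=(5,6,N); sL=160/349, sR=32/81; mL=-4688/28269, mR=18544/28269; mL+mR=13856/28269 → advance +1; mR−mL=7744/9423 → turn +1·90°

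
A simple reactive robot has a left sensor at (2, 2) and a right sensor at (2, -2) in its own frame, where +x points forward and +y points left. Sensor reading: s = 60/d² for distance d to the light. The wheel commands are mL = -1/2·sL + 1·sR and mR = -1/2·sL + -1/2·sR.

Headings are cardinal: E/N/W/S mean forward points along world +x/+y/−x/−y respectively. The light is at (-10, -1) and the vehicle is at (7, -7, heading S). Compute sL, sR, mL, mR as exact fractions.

12/85 60/289 198/1445 -252/1445

left sensor world pos  = (9, -9); dL² = 425
right sensor world pos = (5, -9); dR² = 289
sL = 60/425 = 12/85
sR = 60/289 = 60/289
mL = -1/2·sL + 1·sR = 198/1445
mR = -1/2·sL + -1/2·sR = -252/1445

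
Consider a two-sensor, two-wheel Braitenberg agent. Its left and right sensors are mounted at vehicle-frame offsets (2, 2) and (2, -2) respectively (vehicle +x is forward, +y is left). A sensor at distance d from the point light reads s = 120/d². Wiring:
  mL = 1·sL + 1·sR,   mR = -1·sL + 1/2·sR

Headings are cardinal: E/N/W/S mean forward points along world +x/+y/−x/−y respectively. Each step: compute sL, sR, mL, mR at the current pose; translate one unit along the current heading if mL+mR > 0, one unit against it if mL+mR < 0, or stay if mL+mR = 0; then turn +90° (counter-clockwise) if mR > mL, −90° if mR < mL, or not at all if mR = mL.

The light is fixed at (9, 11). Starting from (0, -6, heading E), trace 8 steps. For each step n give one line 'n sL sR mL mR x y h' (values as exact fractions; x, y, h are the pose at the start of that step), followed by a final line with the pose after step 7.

0 60/137 12/41 4104/5617 -1638/5617 0 -6 E
1 120/397 120/461 102960/183017 -31500/183017 1 -6 S
2 6/25 30/89 1284/2225 -159/2225 1 -7 W
3 120/377 24/61 16368/22997 -2796/22997 0 -7 N
4 60/137 12/41 4104/5617 -1638/5617 0 -6 E
5 120/397 120/461 102960/183017 -31500/183017 1 -6 S
6 6/25 30/89 1284/2225 -159/2225 1 -7 W
7 120/377 24/61 16368/22997 -2796/22997 0 -7 N
final 0 -6 E

n=0: pose=(0,-6,E); sL=60/137, sR=12/41; mL=4104/5617, mR=-1638/5617; mL+mR=18/41 → advance +1; mR−mL=-5742/5617 → turn -1·90°
n=1: pose=(1,-6,S); sL=120/397, sR=120/461; mL=102960/183017, mR=-31500/183017; mL+mR=180/461 → advance +1; mR−mL=-134460/183017 → turn -1·90°
n=2: pose=(1,-7,W); sL=6/25, sR=30/89; mL=1284/2225, mR=-159/2225; mL+mR=45/89 → advance +1; mR−mL=-1443/2225 → turn -1·90°
n=3: pose=(0,-7,N); sL=120/377, sR=24/61; mL=16368/22997, mR=-2796/22997; mL+mR=36/61 → advance +1; mR−mL=-19164/22997 → turn -1·90°
n=4: pose=(0,-6,E); sL=60/137, sR=12/41; mL=4104/5617, mR=-1638/5617; mL+mR=18/41 → advance +1; mR−mL=-5742/5617 → turn -1·90°
n=5: pose=(1,-6,S); sL=120/397, sR=120/461; mL=102960/183017, mR=-31500/183017; mL+mR=180/461 → advance +1; mR−mL=-134460/183017 → turn -1·90°
n=6: pose=(1,-7,W); sL=6/25, sR=30/89; mL=1284/2225, mR=-159/2225; mL+mR=45/89 → advance +1; mR−mL=-1443/2225 → turn -1·90°
n=7: pose=(0,-7,N); sL=120/377, sR=24/61; mL=16368/22997, mR=-2796/22997; mL+mR=36/61 → advance +1; mR−mL=-19164/22997 → turn -1·90°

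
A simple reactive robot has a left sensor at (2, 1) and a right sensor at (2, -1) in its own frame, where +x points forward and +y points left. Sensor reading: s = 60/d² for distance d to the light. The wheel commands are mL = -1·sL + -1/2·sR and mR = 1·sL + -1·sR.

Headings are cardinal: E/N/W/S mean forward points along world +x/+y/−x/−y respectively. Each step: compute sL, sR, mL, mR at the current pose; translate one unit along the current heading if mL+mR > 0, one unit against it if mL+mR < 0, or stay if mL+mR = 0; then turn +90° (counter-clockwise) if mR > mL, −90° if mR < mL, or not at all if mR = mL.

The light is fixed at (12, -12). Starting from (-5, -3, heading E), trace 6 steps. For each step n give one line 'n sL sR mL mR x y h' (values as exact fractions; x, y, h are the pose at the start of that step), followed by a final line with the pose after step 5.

0 12/65 60/289 -5418/18785 -432/18785 -5 -3 E
1 30/241 6/41 -1953/9881 -216/9881 -6 -3 N
2 60/449 60/481 -42330/215969 1920/215969 -6 -4 W
3 15/73 1/6 -253/876 17/438 -5 -4 S
4 12/65 60/289 -5418/18785 -432/18785 -5 -3 E
5 30/241 6/41 -1953/9881 -216/9881 -6 -3 N
final -6 -4 W

n=0: pose=(-5,-3,E); sL=12/65, sR=60/289; mL=-5418/18785, mR=-432/18785; mL+mR=-90/289 → advance -1; mR−mL=4986/18785 → turn +1·90°
n=1: pose=(-6,-3,N); sL=30/241, sR=6/41; mL=-1953/9881, mR=-216/9881; mL+mR=-9/41 → advance -1; mR−mL=1737/9881 → turn +1·90°
n=2: pose=(-6,-4,W); sL=60/449, sR=60/481; mL=-42330/215969, mR=1920/215969; mL+mR=-90/481 → advance -1; mR−mL=44250/215969 → turn +1·90°
n=3: pose=(-5,-4,S); sL=15/73, sR=1/6; mL=-253/876, mR=17/438; mL+mR=-1/4 → advance -1; mR−mL=287/876 → turn +1·90°
n=4: pose=(-5,-3,E); sL=12/65, sR=60/289; mL=-5418/18785, mR=-432/18785; mL+mR=-90/289 → advance -1; mR−mL=4986/18785 → turn +1·90°
n=5: pose=(-6,-3,N); sL=30/241, sR=6/41; mL=-1953/9881, mR=-216/9881; mL+mR=-9/41 → advance -1; mR−mL=1737/9881 → turn +1·90°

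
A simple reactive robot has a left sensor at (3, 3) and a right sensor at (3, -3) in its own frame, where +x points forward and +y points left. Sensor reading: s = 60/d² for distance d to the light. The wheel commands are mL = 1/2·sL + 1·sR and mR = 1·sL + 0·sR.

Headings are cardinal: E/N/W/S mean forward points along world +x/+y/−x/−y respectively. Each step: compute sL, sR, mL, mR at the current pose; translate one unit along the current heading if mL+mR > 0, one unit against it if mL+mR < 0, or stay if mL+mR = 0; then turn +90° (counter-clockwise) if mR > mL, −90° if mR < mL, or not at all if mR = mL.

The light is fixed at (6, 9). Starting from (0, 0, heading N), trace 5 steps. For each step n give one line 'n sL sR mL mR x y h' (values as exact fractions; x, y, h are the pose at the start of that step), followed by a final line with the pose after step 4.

0 20/39 4/3 62/39 20/39 0 0 N
1 30/17 6/13 297/221 30/17 0 1 E
2 60/89 60/29 6210/2581 60/89 1 1 N
3 3 15/26 27/13 3 1 2 E
4 12/13 60/17 882/221 12/13 2 2 N
final 2 3 E

n=0: pose=(0,0,N); sL=20/39, sR=4/3; mL=62/39, mR=20/39; mL+mR=82/39 → advance +1; mR−mL=-14/13 → turn -1·90°
n=1: pose=(0,1,E); sL=30/17, sR=6/13; mL=297/221, mR=30/17; mL+mR=687/221 → advance +1; mR−mL=93/221 → turn +1·90°
n=2: pose=(1,1,N); sL=60/89, sR=60/29; mL=6210/2581, mR=60/89; mL+mR=7950/2581 → advance +1; mR−mL=-4470/2581 → turn -1·90°
n=3: pose=(1,2,E); sL=3, sR=15/26; mL=27/13, mR=3; mL+mR=66/13 → advance +1; mR−mL=12/13 → turn +1·90°
n=4: pose=(2,2,N); sL=12/13, sR=60/17; mL=882/221, mR=12/13; mL+mR=1086/221 → advance +1; mR−mL=-678/221 → turn -1·90°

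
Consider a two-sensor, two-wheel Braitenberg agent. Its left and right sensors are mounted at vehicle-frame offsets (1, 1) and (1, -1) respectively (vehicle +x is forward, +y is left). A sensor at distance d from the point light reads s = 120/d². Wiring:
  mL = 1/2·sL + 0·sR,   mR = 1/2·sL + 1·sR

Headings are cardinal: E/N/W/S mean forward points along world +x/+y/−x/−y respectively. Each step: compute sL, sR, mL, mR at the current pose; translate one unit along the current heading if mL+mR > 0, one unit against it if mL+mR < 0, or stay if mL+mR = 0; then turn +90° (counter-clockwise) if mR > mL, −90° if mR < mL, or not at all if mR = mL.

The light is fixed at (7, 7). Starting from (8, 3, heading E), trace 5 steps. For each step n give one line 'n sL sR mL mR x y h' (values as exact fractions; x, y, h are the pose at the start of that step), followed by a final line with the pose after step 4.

n=0: pose=(8,3,E); sL=120/13, sR=120/29; mL=60/13, mR=3300/377; mL+mR=5040/377 → advance +1; mR−mL=120/29 → turn +1·90°
n=1: pose=(9,3,N); sL=12, sR=20/3; mL=6, mR=38/3; mL+mR=56/3 → advance +1; mR−mL=20/3 → turn +1·90°
n=2: pose=(9,4,W); sL=120/17, sR=24; mL=60/17, mR=468/17; mL+mR=528/17 → advance +1; mR−mL=24 → turn +1·90°
n=3: pose=(8,4,S); sL=6, sR=15/2; mL=3, mR=21/2; mL+mR=27/2 → advance +1; mR−mL=15/2 → turn +1·90°
n=4: pose=(8,3,E); sL=120/13, sR=120/29; mL=60/13, mR=3300/377; mL+mR=5040/377 → advance +1; mR−mL=120/29 → turn +1·90°

0 120/13 120/29 60/13 3300/377 8 3 E
1 12 20/3 6 38/3 9 3 N
2 120/17 24 60/17 468/17 9 4 W
3 6 15/2 3 21/2 8 4 S
4 120/13 120/29 60/13 3300/377 8 3 E
final 9 3 N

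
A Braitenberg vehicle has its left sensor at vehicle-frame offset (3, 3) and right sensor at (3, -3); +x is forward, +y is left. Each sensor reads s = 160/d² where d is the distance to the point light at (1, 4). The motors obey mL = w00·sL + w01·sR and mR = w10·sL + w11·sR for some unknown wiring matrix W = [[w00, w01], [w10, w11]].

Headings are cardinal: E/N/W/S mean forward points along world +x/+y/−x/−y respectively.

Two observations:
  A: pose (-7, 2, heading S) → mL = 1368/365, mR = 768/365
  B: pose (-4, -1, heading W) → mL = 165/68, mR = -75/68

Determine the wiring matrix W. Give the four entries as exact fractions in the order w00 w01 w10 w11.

obs A: pose=(-7,2,S) → sL=16/5, sR=80/73, mL=1368/365, mR=768/365
obs B: pose=(-4,-1,W) → sL=5/4, sR=40/17, mL=165/68, mR=-75/68
sensor matrix S = [[16/5, 80/73], [5/4, 40/17]]; det S = 7644/1241
solve [mL_A; mL_B] = S·[w00; w01] and [mR_A; mR_B] = S·[w10; w11]:
  w00 = 1, w01 = 1/2, w10 = 1, w11 = -1

1 1/2 1 -1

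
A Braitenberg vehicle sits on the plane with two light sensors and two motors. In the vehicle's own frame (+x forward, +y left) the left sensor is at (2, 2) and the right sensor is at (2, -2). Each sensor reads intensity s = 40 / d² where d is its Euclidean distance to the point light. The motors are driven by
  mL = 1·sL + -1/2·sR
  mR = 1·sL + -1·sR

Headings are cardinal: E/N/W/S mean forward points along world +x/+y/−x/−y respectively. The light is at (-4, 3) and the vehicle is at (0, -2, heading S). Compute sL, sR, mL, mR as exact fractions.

left sensor world pos  = (2, -4); dL² = 85
right sensor world pos = (-2, -4); dR² = 53
sL = 40/85 = 8/17
sR = 40/53 = 40/53
mL = 1·sL + -1/2·sR = 84/901
mR = 1·sL + -1·sR = -256/901

8/17 40/53 84/901 -256/901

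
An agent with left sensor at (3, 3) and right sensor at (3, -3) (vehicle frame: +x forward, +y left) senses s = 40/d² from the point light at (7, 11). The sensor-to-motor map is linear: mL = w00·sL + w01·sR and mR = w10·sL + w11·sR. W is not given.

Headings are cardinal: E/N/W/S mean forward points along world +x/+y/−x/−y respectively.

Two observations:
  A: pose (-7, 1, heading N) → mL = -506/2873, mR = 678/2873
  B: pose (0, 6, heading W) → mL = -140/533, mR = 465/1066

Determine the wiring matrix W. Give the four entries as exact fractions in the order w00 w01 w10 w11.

1/2 -1 1 1/2

obs A: pose=(-7,1,N) → sL=20/169, sR=4/17, mL=-506/2873, mR=678/2873
obs B: pose=(0,6,W) → sL=10/41, sR=5/13, mL=-140/533, mR=465/1066
sensor matrix S = [[20/169, 4/17], [10/41, 5/13]]; det S = -18180/1531309
solve [mL_A; mL_B] = S·[w00; w01] and [mR_A; mR_B] = S·[w10; w11]:
  w00 = 1/2, w01 = -1, w10 = 1, w11 = 1/2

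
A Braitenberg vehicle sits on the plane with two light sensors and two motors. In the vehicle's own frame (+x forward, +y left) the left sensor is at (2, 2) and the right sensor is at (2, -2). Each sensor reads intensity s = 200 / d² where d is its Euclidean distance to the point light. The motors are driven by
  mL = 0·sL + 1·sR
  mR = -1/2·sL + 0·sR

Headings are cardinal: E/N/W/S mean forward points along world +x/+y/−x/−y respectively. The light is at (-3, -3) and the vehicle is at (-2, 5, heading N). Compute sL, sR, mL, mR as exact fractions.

200/101 200/109 200/109 -100/101

left sensor world pos  = (-4, 7); dL² = 101
right sensor world pos = (0, 7); dR² = 109
sL = 200/101 = 200/101
sR = 200/109 = 200/109
mL = 0·sL + 1·sR = 200/109
mR = -1/2·sL + 0·sR = -100/101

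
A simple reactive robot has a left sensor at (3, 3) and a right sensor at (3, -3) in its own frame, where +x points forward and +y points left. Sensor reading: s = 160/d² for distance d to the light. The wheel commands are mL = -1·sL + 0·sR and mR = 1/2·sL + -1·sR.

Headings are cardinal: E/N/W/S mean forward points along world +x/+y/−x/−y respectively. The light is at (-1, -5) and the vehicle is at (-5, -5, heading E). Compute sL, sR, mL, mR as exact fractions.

16 16 -16 -8

left sensor world pos  = (-2, -2); dL² = 10
right sensor world pos = (-2, -8); dR² = 10
sL = 160/10 = 16
sR = 160/10 = 16
mL = -1·sL + 0·sR = -16
mR = 1/2·sL + -1·sR = -8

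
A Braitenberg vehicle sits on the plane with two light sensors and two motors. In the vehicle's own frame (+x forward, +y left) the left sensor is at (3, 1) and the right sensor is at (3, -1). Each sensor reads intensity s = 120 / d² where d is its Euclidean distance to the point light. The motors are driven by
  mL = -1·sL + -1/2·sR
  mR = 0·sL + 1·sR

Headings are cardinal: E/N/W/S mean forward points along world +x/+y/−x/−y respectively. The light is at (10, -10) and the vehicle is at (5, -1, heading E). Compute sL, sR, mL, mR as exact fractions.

15/13 30/17 -450/221 30/17

left sensor world pos  = (8, 0); dL² = 104
right sensor world pos = (8, -2); dR² = 68
sL = 120/104 = 15/13
sR = 120/68 = 30/17
mL = -1·sL + -1/2·sR = -450/221
mR = 0·sL + 1·sR = 30/17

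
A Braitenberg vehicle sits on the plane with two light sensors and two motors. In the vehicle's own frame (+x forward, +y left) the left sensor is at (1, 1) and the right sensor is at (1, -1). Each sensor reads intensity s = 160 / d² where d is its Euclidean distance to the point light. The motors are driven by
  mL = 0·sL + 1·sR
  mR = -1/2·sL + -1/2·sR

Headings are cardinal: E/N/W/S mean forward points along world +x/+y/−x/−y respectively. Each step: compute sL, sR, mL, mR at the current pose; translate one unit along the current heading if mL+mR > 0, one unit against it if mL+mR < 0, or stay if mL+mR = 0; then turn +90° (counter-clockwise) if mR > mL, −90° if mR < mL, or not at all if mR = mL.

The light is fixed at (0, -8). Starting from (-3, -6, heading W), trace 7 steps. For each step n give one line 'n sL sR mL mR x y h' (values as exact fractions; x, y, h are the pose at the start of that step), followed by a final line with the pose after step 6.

n=0: pose=(-3,-6,W); sL=160/17, sR=32/5; mL=32/5, mR=-672/85; mL+mR=-128/85 → advance -1; mR−mL=-1216/85 → turn -1·90°
n=1: pose=(-2,-6,N); sL=80/9, sR=16; mL=16, mR=-112/9; mL+mR=32/9 → advance +1; mR−mL=-256/9 → turn -1·90°
n=2: pose=(-2,-5,E); sL=160/17, sR=32; mL=32, mR=-352/17; mL+mR=192/17 → advance +1; mR−mL=-896/17 → turn -1·90°
n=3: pose=(-1,-5,S); sL=40, sR=20; mL=20, mR=-30; mL+mR=-10 → advance -1; mR−mL=-50 → turn -1·90°
n=4: pose=(-1,-4,W); sL=160/13, sR=160/29; mL=160/29, mR=-3360/377; mL+mR=-1280/377 → advance -1; mR−mL=-5440/377 → turn -1·90°
n=5: pose=(0,-4,N); sL=80/13, sR=80/13; mL=80/13, mR=-80/13; mL+mR=0 → advance +0; mR−mL=-160/13 → turn -1·90°
n=6: pose=(0,-4,E); sL=80/13, sR=16; mL=16, mR=-144/13; mL+mR=64/13 → advance +1; mR−mL=-352/13 → turn -1·90°

0 160/17 32/5 32/5 -672/85 -3 -6 W
1 80/9 16 16 -112/9 -2 -6 N
2 160/17 32 32 -352/17 -2 -5 E
3 40 20 20 -30 -1 -5 S
4 160/13 160/29 160/29 -3360/377 -1 -4 W
5 80/13 80/13 80/13 -80/13 0 -4 N
6 80/13 16 16 -144/13 0 -4 E
final 1 -4 S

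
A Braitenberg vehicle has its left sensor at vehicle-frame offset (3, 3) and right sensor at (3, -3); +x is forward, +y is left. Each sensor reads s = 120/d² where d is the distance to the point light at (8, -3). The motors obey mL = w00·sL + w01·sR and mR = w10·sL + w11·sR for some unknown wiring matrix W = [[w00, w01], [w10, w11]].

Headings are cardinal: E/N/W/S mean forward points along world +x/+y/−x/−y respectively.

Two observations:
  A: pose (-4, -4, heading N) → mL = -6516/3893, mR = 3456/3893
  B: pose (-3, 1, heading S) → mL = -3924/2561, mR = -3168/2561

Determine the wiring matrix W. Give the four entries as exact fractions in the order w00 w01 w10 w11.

obs A: pose=(-4,-4,N) → sL=120/229, sR=24/17, mL=-6516/3893, mR=3456/3893
obs B: pose=(-3,1,S) → sL=24/13, sR=120/197, mL=-3924/2561, mR=-3168/2561
sensor matrix S = [[120/229, 24/17], [24/13, 120/197]]; det S = -22802688/9969973
solve [mL_A; mL_B] = S·[w00; w01] and [mR_A; mR_B] = S·[w10; w11]:
  w00 = -1/2, w01 = -1, w10 = -1, w11 = 1

-1/2 -1 -1 1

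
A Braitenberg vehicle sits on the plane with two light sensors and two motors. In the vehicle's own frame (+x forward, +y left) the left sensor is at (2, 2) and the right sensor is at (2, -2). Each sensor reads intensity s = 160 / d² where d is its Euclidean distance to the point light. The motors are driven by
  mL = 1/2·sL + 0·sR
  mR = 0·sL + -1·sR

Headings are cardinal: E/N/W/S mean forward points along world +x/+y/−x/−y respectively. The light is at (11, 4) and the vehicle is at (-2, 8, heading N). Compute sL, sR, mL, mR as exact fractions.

160/261 160/157 80/261 -160/157

left sensor world pos  = (-4, 10); dL² = 261
right sensor world pos = (0, 10); dR² = 157
sL = 160/261 = 160/261
sR = 160/157 = 160/157
mL = 1/2·sL + 0·sR = 80/261
mR = 0·sL + -1·sR = -160/157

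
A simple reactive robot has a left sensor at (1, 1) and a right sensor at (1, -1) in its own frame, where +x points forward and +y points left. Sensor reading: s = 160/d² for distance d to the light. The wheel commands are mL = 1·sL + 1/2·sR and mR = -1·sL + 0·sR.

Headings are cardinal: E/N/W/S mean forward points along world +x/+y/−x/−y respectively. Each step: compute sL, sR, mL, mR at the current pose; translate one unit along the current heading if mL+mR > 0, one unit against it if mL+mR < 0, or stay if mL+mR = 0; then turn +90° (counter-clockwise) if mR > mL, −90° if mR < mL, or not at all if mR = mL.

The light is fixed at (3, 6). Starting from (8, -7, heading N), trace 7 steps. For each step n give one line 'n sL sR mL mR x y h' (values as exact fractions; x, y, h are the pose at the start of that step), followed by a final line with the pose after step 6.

0 1 8/9 13/9 -1 8 -7 N
1 160/157 32/41 9072/6437 -160/157 8 -6 E
2 80/109 80/97 12120/10573 -80/109 9 -6 S
3 160/221 160/169 3440/2873 -160/221 9 -7 W
4 1 8/9 13/9 -1 8 -7 N
5 160/157 32/41 9072/6437 -160/157 8 -6 E
6 80/109 80/97 12120/10573 -80/109 9 -6 S
final 9 -7 W

n=0: pose=(8,-7,N); sL=1, sR=8/9; mL=13/9, mR=-1; mL+mR=4/9 → advance +1; mR−mL=-22/9 → turn -1·90°
n=1: pose=(8,-6,E); sL=160/157, sR=32/41; mL=9072/6437, mR=-160/157; mL+mR=16/41 → advance +1; mR−mL=-15632/6437 → turn -1·90°
n=2: pose=(9,-6,S); sL=80/109, sR=80/97; mL=12120/10573, mR=-80/109; mL+mR=40/97 → advance +1; mR−mL=-19880/10573 → turn -1·90°
n=3: pose=(9,-7,W); sL=160/221, sR=160/169; mL=3440/2873, mR=-160/221; mL+mR=80/169 → advance +1; mR−mL=-5520/2873 → turn -1·90°
n=4: pose=(8,-7,N); sL=1, sR=8/9; mL=13/9, mR=-1; mL+mR=4/9 → advance +1; mR−mL=-22/9 → turn -1·90°
n=5: pose=(8,-6,E); sL=160/157, sR=32/41; mL=9072/6437, mR=-160/157; mL+mR=16/41 → advance +1; mR−mL=-15632/6437 → turn -1·90°
n=6: pose=(9,-6,S); sL=80/109, sR=80/97; mL=12120/10573, mR=-80/109; mL+mR=40/97 → advance +1; mR−mL=-19880/10573 → turn -1·90°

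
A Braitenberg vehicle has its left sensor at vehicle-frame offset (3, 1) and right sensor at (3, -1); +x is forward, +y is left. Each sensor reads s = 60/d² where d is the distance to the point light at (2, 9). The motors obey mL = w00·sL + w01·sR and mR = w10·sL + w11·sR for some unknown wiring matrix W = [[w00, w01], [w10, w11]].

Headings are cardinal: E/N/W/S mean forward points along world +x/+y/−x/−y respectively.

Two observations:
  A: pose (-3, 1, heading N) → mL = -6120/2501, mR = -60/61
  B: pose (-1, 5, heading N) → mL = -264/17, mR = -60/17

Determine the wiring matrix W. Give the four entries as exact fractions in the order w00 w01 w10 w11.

-1 -1 -1 0

obs A: pose=(-3,1,N) → sL=60/61, sR=60/41, mL=-6120/2501, mR=-60/61
obs B: pose=(-1,5,N) → sL=60/17, sR=12, mL=-264/17, mR=-60/17
sensor matrix S = [[60/61, 60/41], [60/17, 12]]; det S = 282240/42517
solve [mL_A; mL_B] = S·[w00; w01] and [mR_A; mR_B] = S·[w10; w11]:
  w00 = -1, w01 = -1, w10 = -1, w11 = 0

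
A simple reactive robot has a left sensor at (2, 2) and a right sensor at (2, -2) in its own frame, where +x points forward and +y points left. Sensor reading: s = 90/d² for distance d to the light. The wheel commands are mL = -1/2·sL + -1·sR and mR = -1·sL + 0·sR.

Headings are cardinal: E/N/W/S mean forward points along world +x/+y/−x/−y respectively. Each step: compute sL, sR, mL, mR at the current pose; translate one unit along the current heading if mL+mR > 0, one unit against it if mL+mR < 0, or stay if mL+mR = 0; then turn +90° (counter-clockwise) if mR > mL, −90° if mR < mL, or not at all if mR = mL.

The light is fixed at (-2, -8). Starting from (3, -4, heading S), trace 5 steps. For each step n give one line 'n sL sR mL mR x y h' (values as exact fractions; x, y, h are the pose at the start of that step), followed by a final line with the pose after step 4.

n=0: pose=(3,-4,S); sL=90/53, sR=90/13; mL=-5355/689, mR=-90/53; mL+mR=-6525/689 → advance -1; mR−mL=4185/689 → turn +1·90°
n=1: pose=(3,-3,E); sL=45/49, sR=45/29; mL=-5715/2842, mR=-45/49; mL+mR=-8325/2842 → advance -1; mR−mL=3105/2842 → turn +1·90°
n=2: pose=(2,-3,N); sL=90/53, sR=18/17; mL=-1719/901, mR=-90/53; mL+mR=-3249/901 → advance -1; mR−mL=189/901 → turn +1·90°
n=3: pose=(2,-4,W); sL=45/4, sR=9/4; mL=-63/8, mR=-45/4; mL+mR=-153/8 → advance -1; mR−mL=-27/8 → turn -1·90°
n=4: pose=(3,-4,N); sL=2, sR=18/17; mL=-35/17, mR=-2; mL+mR=-69/17 → advance -1; mR−mL=1/17 → turn +1·90°

0 90/53 90/13 -5355/689 -90/53 3 -4 S
1 45/49 45/29 -5715/2842 -45/49 3 -3 E
2 90/53 18/17 -1719/901 -90/53 2 -3 N
3 45/4 9/4 -63/8 -45/4 2 -4 W
4 2 18/17 -35/17 -2 3 -4 N
final 3 -5 W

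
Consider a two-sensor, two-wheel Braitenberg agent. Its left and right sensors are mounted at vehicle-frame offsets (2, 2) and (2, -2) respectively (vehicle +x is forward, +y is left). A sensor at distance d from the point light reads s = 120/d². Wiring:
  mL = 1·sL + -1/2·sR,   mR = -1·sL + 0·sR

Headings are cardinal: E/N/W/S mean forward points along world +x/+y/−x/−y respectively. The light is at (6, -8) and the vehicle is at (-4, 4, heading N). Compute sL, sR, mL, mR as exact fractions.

6/17 6/13 27/221 -6/17

left sensor world pos  = (-6, 6); dL² = 340
right sensor world pos = (-2, 6); dR² = 260
sL = 120/340 = 6/17
sR = 120/260 = 6/13
mL = 1·sL + -1/2·sR = 27/221
mR = -1·sL + 0·sR = -6/17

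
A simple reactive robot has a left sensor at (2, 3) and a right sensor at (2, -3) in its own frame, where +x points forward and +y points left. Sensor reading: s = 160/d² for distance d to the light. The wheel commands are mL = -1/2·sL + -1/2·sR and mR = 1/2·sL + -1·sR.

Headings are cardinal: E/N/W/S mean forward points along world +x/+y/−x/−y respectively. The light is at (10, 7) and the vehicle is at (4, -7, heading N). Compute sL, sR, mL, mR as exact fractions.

left sensor world pos  = (1, -5); dL² = 225
right sensor world pos = (7, -5); dR² = 153
sL = 160/225 = 32/45
sR = 160/153 = 160/153
mL = -1/2·sL + -1/2·sR = -224/255
mR = 1/2·sL + -1·sR = -176/255

32/45 160/153 -224/255 -176/255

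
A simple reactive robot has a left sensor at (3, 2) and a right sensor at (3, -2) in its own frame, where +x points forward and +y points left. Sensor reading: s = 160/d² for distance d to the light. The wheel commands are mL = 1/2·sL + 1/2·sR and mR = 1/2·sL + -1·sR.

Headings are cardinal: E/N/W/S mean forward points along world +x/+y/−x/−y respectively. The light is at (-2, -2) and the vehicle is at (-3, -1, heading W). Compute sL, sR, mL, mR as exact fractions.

left sensor world pos  = (-6, -3); dL² = 17
right sensor world pos = (-6, 1); dR² = 25
sL = 160/17 = 160/17
sR = 160/25 = 32/5
mL = 1/2·sL + 1/2·sR = 672/85
mR = 1/2·sL + -1·sR = -144/85

160/17 32/5 672/85 -144/85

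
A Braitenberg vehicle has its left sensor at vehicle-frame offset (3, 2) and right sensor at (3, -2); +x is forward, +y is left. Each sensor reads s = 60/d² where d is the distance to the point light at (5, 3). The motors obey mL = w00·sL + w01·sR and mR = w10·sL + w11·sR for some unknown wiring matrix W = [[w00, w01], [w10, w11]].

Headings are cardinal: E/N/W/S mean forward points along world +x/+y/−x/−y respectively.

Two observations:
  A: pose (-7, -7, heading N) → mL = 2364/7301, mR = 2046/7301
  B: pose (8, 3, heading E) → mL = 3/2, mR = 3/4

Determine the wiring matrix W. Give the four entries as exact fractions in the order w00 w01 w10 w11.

1/2 1/2 -1/2 1

obs A: pose=(-7,-7,N) → sL=12/49, sR=60/149, mL=2364/7301, mR=2046/7301
obs B: pose=(8,3,E) → sL=3/2, sR=3/2, mL=3/2, mR=3/4
sensor matrix S = [[12/49, 60/149], [3/2, 3/2]]; det S = -1728/7301
solve [mL_A; mL_B] = S·[w00; w01] and [mR_A; mR_B] = S·[w10; w11]:
  w00 = 1/2, w01 = 1/2, w10 = -1/2, w11 = 1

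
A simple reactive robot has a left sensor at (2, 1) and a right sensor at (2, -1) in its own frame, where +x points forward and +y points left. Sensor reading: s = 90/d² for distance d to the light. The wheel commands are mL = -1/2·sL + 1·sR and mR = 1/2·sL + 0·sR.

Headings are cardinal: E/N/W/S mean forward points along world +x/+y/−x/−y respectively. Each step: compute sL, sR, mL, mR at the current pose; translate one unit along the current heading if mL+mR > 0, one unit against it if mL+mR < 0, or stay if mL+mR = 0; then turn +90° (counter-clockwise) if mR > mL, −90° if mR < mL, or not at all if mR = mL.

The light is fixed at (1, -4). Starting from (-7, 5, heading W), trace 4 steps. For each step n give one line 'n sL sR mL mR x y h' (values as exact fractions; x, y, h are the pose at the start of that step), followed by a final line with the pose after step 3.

0 45/82 9/20 36/205 45/164 -7 5 W
1 90/113 90/149 3465/16837 45/113 -8 5 S
2 9/13 45/49 729/1274 9/26 -8 4 E
3 18/17 10/13 53/221 9/17 -7 4 S
final -7 3 E

n=0: pose=(-7,5,W); sL=45/82, sR=9/20; mL=36/205, mR=45/164; mL+mR=9/20 → advance +1; mR−mL=81/820 → turn +1·90°
n=1: pose=(-8,5,S); sL=90/113, sR=90/149; mL=3465/16837, mR=45/113; mL+mR=90/149 → advance +1; mR−mL=3240/16837 → turn +1·90°
n=2: pose=(-8,4,E); sL=9/13, sR=45/49; mL=729/1274, mR=9/26; mL+mR=45/49 → advance +1; mR−mL=-144/637 → turn -1·90°
n=3: pose=(-7,4,S); sL=18/17, sR=10/13; mL=53/221, mR=9/17; mL+mR=10/13 → advance +1; mR−mL=64/221 → turn +1·90°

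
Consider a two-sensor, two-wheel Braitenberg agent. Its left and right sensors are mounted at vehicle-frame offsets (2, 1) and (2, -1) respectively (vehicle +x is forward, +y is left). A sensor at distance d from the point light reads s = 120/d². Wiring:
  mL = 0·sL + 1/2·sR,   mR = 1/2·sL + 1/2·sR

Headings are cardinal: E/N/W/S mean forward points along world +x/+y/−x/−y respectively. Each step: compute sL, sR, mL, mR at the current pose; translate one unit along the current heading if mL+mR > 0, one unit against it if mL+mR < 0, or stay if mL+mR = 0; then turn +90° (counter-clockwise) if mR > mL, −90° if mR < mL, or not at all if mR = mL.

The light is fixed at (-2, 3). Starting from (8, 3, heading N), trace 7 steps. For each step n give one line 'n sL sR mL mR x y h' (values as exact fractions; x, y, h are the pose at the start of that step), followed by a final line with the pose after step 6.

0 24/17 24/25 12/25 504/425 8 3 N
1 15/8 30/17 15/17 495/272 8 4 W
2 120/101 24/13 12/13 1992/1313 7 4 S
3 60/61 60/61 30/61 60/61 7 3 E
4 24/17 24/25 12/25 504/425 8 3 N
5 15/8 30/17 15/17 495/272 8 4 W
6 120/101 24/13 12/13 1992/1313 7 4 S
final 7 3 E

n=0: pose=(8,3,N); sL=24/17, sR=24/25; mL=12/25, mR=504/425; mL+mR=708/425 → advance +1; mR−mL=12/17 → turn +1·90°
n=1: pose=(8,4,W); sL=15/8, sR=30/17; mL=15/17, mR=495/272; mL+mR=735/272 → advance +1; mR−mL=15/16 → turn +1·90°
n=2: pose=(7,4,S); sL=120/101, sR=24/13; mL=12/13, mR=1992/1313; mL+mR=3204/1313 → advance +1; mR−mL=60/101 → turn +1·90°
n=3: pose=(7,3,E); sL=60/61, sR=60/61; mL=30/61, mR=60/61; mL+mR=90/61 → advance +1; mR−mL=30/61 → turn +1·90°
n=4: pose=(8,3,N); sL=24/17, sR=24/25; mL=12/25, mR=504/425; mL+mR=708/425 → advance +1; mR−mL=12/17 → turn +1·90°
n=5: pose=(8,4,W); sL=15/8, sR=30/17; mL=15/17, mR=495/272; mL+mR=735/272 → advance +1; mR−mL=15/16 → turn +1·90°
n=6: pose=(7,4,S); sL=120/101, sR=24/13; mL=12/13, mR=1992/1313; mL+mR=3204/1313 → advance +1; mR−mL=60/101 → turn +1·90°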